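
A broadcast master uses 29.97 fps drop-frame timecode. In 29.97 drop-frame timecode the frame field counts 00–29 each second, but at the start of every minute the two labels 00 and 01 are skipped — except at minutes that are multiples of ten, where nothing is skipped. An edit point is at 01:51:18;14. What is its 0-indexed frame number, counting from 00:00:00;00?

200154

Complete 10-minute blocks: 11, each 17982 frames → 197802.
Remaining 1 whole minute in the current block: 1800 + 0 × 1798 = 1800 frames.
Within the current minute: 18 × 30 + 14 − 2 = 552 (labels ;00/;01 skipped at this minute). Total = 197802 + 1800 + 552 = 200154.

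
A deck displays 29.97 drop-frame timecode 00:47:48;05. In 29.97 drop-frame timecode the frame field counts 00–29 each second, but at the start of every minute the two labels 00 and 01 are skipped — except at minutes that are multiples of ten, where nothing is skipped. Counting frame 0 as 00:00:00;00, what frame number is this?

85959

As if non-drop at 30 labels/s: (0 × 3600 + 47 × 60 + 48) × 30 + 5 = 86045.
Minute boundaries passed: 47; those not divisible by 10: 47 − 4 = 43; dropped labels = 2 × 43 = 86.
Actual frame index = 86045 − 86 = 85959.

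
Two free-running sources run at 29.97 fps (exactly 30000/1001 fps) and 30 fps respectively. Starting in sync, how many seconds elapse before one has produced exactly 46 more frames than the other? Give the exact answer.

23023/15 seconds

The gap grows by |30 − 30000/1001| = 30/1001 frames per second.
Time for a 46-frame gap: 46 ÷ (30/1001) = 23023/15 s.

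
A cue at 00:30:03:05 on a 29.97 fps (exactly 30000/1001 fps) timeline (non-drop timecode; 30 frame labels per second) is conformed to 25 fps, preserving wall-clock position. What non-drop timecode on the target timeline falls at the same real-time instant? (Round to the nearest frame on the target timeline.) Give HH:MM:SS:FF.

Source frame index: (0×3600 + 30×60 + 3) × 30 + 5 = 54095.
Real time: 54095 / (30000/1001) = 10829819/6000 s.
Target frame: (10829819/6000) × (25) = 10829819/240 ≈ 45124.246 → 45124.
At 25 labels/s: frame 45124 → 00:30:04:24.

00:30:04:24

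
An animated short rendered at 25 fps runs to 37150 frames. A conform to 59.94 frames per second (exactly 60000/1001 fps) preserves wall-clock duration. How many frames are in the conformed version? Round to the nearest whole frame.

Frames at target rate = 37150 × (60000/1001) / (25) = 89160000/1001 ≈ 89070.929.
Nearest whole frame: 89071.

89071 frames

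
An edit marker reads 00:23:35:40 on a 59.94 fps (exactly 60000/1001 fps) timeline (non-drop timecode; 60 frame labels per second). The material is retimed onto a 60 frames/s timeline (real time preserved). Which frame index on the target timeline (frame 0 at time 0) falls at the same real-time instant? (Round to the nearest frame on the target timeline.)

Source frame index: (0×3600 + 23×60 + 35) × 60 + 40 = 84940.
Real time: 84940 / (60000/1001) = 4251247/3000 s.
Target frame: (4251247/3000) × (60) = 4251247/50 ≈ 85024.940 → 85025.

frame 85025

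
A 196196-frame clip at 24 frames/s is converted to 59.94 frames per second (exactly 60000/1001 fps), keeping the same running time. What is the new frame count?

490000 frames

Target frames = source frames × (target rate / source rate) = 196196 × (60000/1001)/(24) = 196196 × 2500/1001 = 490000.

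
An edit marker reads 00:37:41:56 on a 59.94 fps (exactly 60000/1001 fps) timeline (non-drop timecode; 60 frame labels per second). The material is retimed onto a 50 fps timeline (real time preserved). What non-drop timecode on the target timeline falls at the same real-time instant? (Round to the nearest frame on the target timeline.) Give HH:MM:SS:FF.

Source frame index: (0×3600 + 37×60 + 41) × 60 + 56 = 135716.
Real time: 135716 / (60000/1001) = 33962929/15000 s.
Target frame: (33962929/15000) × (50) = 33962929/300 ≈ 113209.763 → 113210.
At 50 labels/s: frame 113210 → 00:37:44:10.

00:37:44:10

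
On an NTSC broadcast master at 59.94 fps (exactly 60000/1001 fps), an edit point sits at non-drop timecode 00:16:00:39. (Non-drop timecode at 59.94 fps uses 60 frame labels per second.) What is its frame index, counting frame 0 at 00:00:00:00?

frame 57639

Total seconds to the label: (0 × 3600 + 16 × 60 + 0) = 960.
Frame index = 960 × 60 + 39 = 57639.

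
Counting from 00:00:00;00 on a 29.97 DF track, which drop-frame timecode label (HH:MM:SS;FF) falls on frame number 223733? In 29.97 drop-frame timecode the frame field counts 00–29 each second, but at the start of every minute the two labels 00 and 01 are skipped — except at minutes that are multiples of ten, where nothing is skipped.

Ten DF minutes hold 17982 frames, so frame 223733 lies in block 12 (frames 215784–233765) with 7949 frames into that block.
The block's first minute is 1800 frames and the rest 1798 each; 7949 frames reaches minute 4, so 12 × 18 + 4 × 2 = 224 labels have been skipped so far.
Adding those back, label number 223733 + 224 = 223957 at 30 labels/s is 7465 s + 7 f = 2 h 4 min 25 s frame 7, i.e. 02:04:25;07.

02:04:25;07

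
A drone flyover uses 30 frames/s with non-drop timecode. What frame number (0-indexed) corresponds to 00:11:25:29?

Total seconds to the label: (0 × 3600 + 11 × 60 + 25) = 685.
Frame index = 685 × 30 + 29 = 20579.

frame 20579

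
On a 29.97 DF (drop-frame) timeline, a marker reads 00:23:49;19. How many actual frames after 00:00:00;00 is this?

Complete 10-minute blocks: 2, each 17982 frames → 35964.
Remaining 3 whole minutes in the current block: 1800 + 2 × 1798 = 5396 frames.
Within the current minute: 49 × 30 + 19 − 2 = 1487 (labels ;00/;01 skipped at this minute). Total = 35964 + 5396 + 1487 = 42847.

42847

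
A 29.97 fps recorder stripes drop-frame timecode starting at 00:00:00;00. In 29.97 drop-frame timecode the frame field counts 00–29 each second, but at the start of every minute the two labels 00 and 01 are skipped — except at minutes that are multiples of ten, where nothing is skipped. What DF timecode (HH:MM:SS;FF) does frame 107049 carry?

Ten DF minutes hold 17982 frames, so frame 107049 lies in block 5 (frames 89910–107891) with 17139 frames into that block.
The block's first minute is 1800 frames and the rest 1798 each; 17139 frames reaches minute 9, so 5 × 18 + 9 × 2 = 108 labels have been skipped so far.
Adding those back, label number 107049 + 108 = 107157 at 30 labels/s is 3571 s + 27 f = 0 h 59 min 31 s frame 27, i.e. 00:59:31;27.

00:59:31;27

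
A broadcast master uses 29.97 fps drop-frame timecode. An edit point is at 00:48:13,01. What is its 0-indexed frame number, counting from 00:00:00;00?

86703

Complete 10-minute blocks: 4, each 17982 frames → 71928.
Remaining 8 whole minutes in the current block: 1800 + 7 × 1798 = 14386 frames.
Within the current minute: 13 × 30 + 1 − 2 = 389 (labels ;00/;01 skipped at this minute). Total = 71928 + 14386 + 389 = 86703.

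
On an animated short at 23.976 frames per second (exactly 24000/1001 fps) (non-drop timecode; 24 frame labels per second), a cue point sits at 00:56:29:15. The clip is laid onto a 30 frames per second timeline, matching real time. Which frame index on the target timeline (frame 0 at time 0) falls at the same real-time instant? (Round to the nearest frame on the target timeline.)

frame 101790

Source frame index: (0×3600 + 56×60 + 29) × 24 + 15 = 81351.
Real time: 81351 / (24000/1001) = 27144117/8000 s.
Target frame: (27144117/8000) × (30) = 81432351/800 ≈ 101790.439 → 101790.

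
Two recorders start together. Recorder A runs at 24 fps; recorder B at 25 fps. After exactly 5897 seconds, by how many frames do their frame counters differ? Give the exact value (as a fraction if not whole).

A emits 24 × 5897 = 141528 frames; B emits 25 × 5897 = 147425.
Difference = 5897 frames; B is ahead of A.

5897 frames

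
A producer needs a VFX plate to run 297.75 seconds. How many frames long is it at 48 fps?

Frames = 297.75 × 48 = 14292.

14292 frames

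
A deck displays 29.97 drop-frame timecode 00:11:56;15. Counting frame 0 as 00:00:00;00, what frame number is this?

21475

Complete 10-minute blocks: 1, each 17982 frames → 17982.
Remaining 1 whole minute in the current block: 1800 + 0 × 1798 = 1800 frames.
Within the current minute: 56 × 30 + 15 − 2 = 1693 (labels ;00/;01 skipped at this minute). Total = 17982 + 1800 + 1693 = 21475.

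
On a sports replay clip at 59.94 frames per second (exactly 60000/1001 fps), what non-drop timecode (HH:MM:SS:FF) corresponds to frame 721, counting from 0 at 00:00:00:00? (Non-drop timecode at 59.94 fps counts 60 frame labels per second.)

721 ÷ 60 = 12 full seconds, remainder 1 frame.
12 s = 0 h 0 min 12 s.
Timecode: 00:00:12:01.

00:00:12:01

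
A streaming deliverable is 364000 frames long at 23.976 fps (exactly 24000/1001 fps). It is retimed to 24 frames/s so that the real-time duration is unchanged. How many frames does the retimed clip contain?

364364 frames

Target frames = source frames × (target rate / source rate) = 364000 × (24)/(24000/1001) = 364000 × 1001/1000 = 364364.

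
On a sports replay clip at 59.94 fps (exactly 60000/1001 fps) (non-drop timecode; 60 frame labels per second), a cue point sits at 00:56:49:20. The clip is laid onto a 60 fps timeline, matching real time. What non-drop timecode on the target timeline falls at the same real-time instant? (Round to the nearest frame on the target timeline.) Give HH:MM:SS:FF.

00:56:52:45

Source frame index: (0×3600 + 56×60 + 49) × 60 + 20 = 204560.
Real time: 204560 / (60000/1001) = 2559557/750 s.
Target frame: (2559557/750) × (60) = 5119114/25 ≈ 204764.560 → 204765.
At 60 labels/s: frame 204765 → 00:56:52:45.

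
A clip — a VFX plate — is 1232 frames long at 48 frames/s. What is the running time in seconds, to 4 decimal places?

Running time = 1232 × 1/48 = 77/3 s ≈ 25.6667 s.

25.6667 seconds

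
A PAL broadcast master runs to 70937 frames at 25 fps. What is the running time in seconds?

Running time = 70937 / (25) = 2837.48 s.

2837.48 seconds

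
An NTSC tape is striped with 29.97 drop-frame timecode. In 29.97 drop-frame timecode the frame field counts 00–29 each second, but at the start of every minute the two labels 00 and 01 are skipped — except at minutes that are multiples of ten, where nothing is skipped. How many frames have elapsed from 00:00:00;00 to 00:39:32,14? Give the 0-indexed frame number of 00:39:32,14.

71102

Complete 10-minute blocks: 3, each 17982 frames → 53946.
Remaining 9 whole minutes in the current block: 1800 + 8 × 1798 = 16184 frames.
Within the current minute: 32 × 30 + 14 − 2 = 972 (labels ;00/;01 skipped at this minute). Total = 53946 + 16184 + 972 = 71102.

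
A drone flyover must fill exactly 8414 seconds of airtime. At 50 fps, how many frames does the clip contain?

Frames = 8414 × 50 = 420700.

420700 frames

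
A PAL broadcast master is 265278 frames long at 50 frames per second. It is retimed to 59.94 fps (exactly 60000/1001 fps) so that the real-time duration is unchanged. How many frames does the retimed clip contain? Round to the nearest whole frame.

318016 frames

Frames at target rate = 265278 × (60000/1001) / (50) = 24487200/77 ≈ 318015.584.
Nearest whole frame: 318016.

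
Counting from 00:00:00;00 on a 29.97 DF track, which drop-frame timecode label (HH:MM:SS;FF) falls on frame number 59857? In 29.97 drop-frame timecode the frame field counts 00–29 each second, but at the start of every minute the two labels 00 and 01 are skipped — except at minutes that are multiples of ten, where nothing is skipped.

Ten DF minutes hold 17982 frames, so frame 59857 lies in block 3 (frames 53946–71927) with 5911 frames into that block.
The block's first minute is 1800 frames and the rest 1798 each; 5911 frames reaches minute 3, so 3 × 18 + 3 × 2 = 60 labels have been skipped so far.
Adding those back, label number 59857 + 60 = 59917 at 30 labels/s is 1997 s + 7 f = 0 h 33 min 17 s frame 7, i.e. 00:33:17;07.

00:33:17;07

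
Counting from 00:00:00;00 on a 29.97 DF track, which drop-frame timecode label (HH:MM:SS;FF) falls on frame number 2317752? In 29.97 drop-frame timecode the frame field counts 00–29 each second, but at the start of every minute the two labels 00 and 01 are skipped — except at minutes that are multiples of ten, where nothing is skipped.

Each 10-minute DF block holds 10 × 60 × 30 − 9 × 2 = 17982 frames. 2317752 ÷ 17982 → 128 full blocks, remainder 16056.
Within the partial block the first minute is 1800 frames and each further minute 1798, so 8 further minute boundaries passed. Total skipped labels = 18 × 128 + 2 × 8 = 2320.
Non-drop label index = 2317752 + 2320 = 2320072; at 30 labels/s that is 21:28:55:22, i.e. DF 21:28:55;22.

21:28:55;22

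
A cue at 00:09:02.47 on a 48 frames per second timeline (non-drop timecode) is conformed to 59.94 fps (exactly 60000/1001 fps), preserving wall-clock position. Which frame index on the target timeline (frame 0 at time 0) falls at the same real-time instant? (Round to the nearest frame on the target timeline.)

frame 32546

Source frame index: (0×3600 + 9×60 + 2) × 48 + 47 = 26063.
Real time: 26063 / (48) = 26063/48 s.
Target frame: (26063/48) × (60000/1001) = 32578750/1001 ≈ 32546.204 → 32546.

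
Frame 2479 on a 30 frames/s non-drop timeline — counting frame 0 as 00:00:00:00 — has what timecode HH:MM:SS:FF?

2479 ÷ 30 = 82 full seconds, remainder 19 frames.
82 s = 0 h 1 min 22 s.
Timecode: 00:01:22:19.

00:01:22:19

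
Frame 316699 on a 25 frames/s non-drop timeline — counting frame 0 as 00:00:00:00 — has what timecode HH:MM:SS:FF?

03:31:07:24

316699 ÷ 25 = 12667 full seconds, remainder 24 frames.
12667 s = 3 h 31 min 7 s.
Timecode: 03:31:07:24.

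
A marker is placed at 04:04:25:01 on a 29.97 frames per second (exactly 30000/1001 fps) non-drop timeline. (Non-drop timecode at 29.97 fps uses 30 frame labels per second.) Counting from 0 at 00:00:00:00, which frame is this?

Total seconds to the label: (4 × 3600 + 4 × 60 + 25) = 14665.
Frame index = 14665 × 30 + 1 = 439951.

frame 439951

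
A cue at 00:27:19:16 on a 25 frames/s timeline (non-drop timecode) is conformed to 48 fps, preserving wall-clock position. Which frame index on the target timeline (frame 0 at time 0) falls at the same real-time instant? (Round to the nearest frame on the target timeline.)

frame 78703

Source frame index: (0×3600 + 27×60 + 19) × 25 + 16 = 40991.
Real time: 40991 / (25) = 40991/25 s.
Target frame: (40991/25) × (48) = 1967568/25 ≈ 78702.720 → 78703.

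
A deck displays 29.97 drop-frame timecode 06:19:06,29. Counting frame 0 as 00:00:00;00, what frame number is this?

Complete 10-minute blocks: 37, each 17982 frames → 665334.
Remaining 9 whole minutes in the current block: 1800 + 8 × 1798 = 16184 frames.
Within the current minute: 6 × 30 + 29 − 2 = 207 (labels ;00/;01 skipped at this minute). Total = 665334 + 16184 + 207 = 681725.

681725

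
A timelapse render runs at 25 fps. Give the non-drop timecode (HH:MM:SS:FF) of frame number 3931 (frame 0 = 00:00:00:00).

00:02:37:06

3931 ÷ 25 = 157 full seconds, remainder 6 frames.
157 s = 0 h 2 min 37 s.
Timecode: 00:02:37:06.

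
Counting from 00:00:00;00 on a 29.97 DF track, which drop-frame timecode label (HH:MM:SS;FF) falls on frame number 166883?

01:32:48;09

Ten DF minutes hold 17982 frames, so frame 166883 lies in block 9 (frames 161838–179819) with 5045 frames into that block.
The block's first minute is 1800 frames and the rest 1798 each; 5045 frames reaches minute 2, so 9 × 18 + 2 × 2 = 166 labels have been skipped so far.
Adding those back, label number 166883 + 166 = 167049 at 30 labels/s is 5568 s + 9 f = 1 h 32 min 48 s frame 9, i.e. 01:32:48;09.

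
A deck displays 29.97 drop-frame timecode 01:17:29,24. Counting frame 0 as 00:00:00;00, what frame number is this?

Complete 10-minute blocks: 7, each 17982 frames → 125874.
Remaining 7 whole minutes in the current block: 1800 + 6 × 1798 = 12588 frames.
Within the current minute: 29 × 30 + 24 − 2 = 892 (labels ;00/;01 skipped at this minute). Total = 125874 + 12588 + 892 = 139354.

139354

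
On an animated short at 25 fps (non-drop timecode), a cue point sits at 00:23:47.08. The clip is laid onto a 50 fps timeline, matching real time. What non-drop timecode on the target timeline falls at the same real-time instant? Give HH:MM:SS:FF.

00:23:47:16

Source frame index: (0×3600 + 23×60 + 47) × 25 + 8 = 35683.
Real time: 35683 / (25) = 35683/25 s.
Target frame: (35683/25) × (50) = 71366.
At 50 labels/s: frame 71366 → 00:23:47:16.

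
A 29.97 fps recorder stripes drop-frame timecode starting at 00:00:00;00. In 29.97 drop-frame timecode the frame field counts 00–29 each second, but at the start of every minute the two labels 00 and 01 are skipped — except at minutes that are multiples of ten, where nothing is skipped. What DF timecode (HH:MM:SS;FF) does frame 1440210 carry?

Each 10-minute DF block holds 10 × 60 × 30 − 9 × 2 = 17982 frames. 1440210 ÷ 17982 → 80 full blocks, remainder 1650.
Within the partial block the first minute is 1800 frames and each further minute 1798, so 0 further minute boundaries passed. Total skipped labels = 18 × 80 + 2 × 0 = 1440.
Non-drop label index = 1440210 + 1440 = 1441650; at 30 labels/s that is 13:20:55:00, i.e. DF 13:20:55;00.

13:20:55;00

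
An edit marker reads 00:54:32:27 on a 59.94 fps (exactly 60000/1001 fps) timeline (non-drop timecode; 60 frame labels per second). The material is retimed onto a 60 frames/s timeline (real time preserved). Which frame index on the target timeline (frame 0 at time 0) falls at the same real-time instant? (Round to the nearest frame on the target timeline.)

frame 196543

Source frame index: (0×3600 + 54×60 + 32) × 60 + 27 = 196347.
Real time: 196347 / (60000/1001) = 65514449/20000 s.
Target frame: (65514449/20000) × (60) = 196543347/1000 ≈ 196543.347 → 196543.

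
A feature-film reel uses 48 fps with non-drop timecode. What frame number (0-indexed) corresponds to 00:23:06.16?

Total seconds to the label: (0 × 3600 + 23 × 60 + 6) = 1386.
Frame index = 1386 × 48 + 16 = 66544.

66544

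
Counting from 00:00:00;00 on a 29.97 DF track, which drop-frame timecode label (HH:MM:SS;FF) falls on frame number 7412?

Each 10-minute DF block holds 10 × 60 × 30 − 9 × 2 = 17982 frames. 7412 ÷ 17982 → 0 full blocks, remainder 7412.
Within the partial block the first minute is 1800 frames and each further minute 1798, so 4 further minute boundaries passed. Total skipped labels = 18 × 0 + 2 × 4 = 8.
Non-drop label index = 7412 + 8 = 7420; at 30 labels/s that is 00:04:07:10, i.e. DF 00:04:07;10.

00:04:07;10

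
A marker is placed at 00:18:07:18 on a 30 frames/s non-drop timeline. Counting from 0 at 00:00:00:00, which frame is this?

Total seconds to the label: (0 × 3600 + 18 × 60 + 7) = 1087.
Frame index = 1087 × 30 + 18 = 32628.

32628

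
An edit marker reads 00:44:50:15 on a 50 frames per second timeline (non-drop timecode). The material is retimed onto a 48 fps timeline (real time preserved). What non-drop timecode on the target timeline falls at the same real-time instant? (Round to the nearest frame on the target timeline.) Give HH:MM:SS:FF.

00:44:50:14

Source frame index: (0×3600 + 44×60 + 50) × 50 + 15 = 134515.
Real time: 134515 / (50) = 26903/10 s.
Target frame: (26903/10) × (48) = 645672/5 ≈ 129134.400 → 129134.
At 48 labels/s: frame 129134 → 00:44:50:14.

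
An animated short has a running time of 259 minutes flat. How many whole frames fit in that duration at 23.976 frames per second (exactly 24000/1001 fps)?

372587 frames

259 min = 15540 s.
Frames = 15540 × 24000/1001 = 53280000/143 ≈ 372587.4126.
Complete frames: 372587.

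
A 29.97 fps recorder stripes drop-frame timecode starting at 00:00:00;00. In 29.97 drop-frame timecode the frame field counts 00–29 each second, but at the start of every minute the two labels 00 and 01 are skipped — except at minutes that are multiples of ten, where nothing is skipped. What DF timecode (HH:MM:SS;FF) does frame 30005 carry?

Ten DF minutes hold 17982 frames, so frame 30005 lies in block 1 (frames 17982–35963) with 12023 frames into that block.
The block's first minute is 1800 frames and the rest 1798 each; 12023 frames reaches minute 6, so 1 × 18 + 6 × 2 = 30 labels have been skipped so far.
Adding those back, label number 30005 + 30 = 30035 at 30 labels/s is 1001 s + 5 f = 0 h 16 min 41 s frame 5, i.e. 00:16:41;05.

00:16:41;05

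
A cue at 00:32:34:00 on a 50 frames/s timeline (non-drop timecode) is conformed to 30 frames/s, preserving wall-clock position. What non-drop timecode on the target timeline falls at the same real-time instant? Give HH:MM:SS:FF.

Source frame index: (0×3600 + 32×60 + 34) × 50 + 0 = 97700.
Real time: 97700 / (50) = 1954 s.
Target frame: (1954) × (30) = 58620.
At 30 labels/s: frame 58620 → 00:32:34:00.

00:32:34:00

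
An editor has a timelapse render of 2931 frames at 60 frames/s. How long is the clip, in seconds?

48.85 seconds

Running time = 2931 / (60) = 48.85 s.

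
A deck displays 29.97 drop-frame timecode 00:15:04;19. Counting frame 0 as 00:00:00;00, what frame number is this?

As if non-drop at 30 labels/s: (0 × 3600 + 15 × 60 + 4) × 30 + 19 = 27139.
Minute boundaries passed: 15; those not divisible by 10: 15 − 1 = 14; dropped labels = 2 × 14 = 28.
Actual frame index = 27139 − 28 = 27111.

27111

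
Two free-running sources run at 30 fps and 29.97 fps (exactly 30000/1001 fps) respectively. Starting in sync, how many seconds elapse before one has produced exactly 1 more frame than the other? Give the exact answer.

1001/30 seconds

The gap grows by |30000/1001 − 30| = 30/1001 frames per second.
Time for a 1-frame gap: 1 ÷ (30/1001) = 1001/30 s.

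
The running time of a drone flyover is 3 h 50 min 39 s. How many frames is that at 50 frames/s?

691950 frames

3 h 50 min 39 s = 13839 s.
Frames = 13839 × 50 = 691950.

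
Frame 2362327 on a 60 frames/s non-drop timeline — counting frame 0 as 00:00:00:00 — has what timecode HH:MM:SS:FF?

10:56:12:07

2362327 ÷ 60 = 39372 full seconds, remainder 7 frames.
39372 s = 10 h 56 min 12 s.
Timecode: 10:56:12:07.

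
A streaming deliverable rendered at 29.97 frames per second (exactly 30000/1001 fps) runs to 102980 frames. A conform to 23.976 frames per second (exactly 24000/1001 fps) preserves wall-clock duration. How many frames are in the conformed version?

Target frames = source frames × (target rate / source rate) = 102980 × (24000/1001)/(30000/1001) = 102980 × 4/5 = 82384.

82384 frames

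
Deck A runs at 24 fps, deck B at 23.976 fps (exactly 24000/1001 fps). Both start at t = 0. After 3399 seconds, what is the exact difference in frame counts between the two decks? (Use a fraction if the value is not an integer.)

7416/91 frames

A emits 24 × 3399 = 81576 frames; B emits 24000/1001 × 3399 = 7416000/91.
Difference = 7416/91 frames (≈ 81.4945); B is behind A.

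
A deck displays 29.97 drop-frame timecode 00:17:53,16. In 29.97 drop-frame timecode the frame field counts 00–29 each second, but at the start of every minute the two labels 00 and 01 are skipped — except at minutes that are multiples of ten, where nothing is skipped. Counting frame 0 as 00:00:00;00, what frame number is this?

Complete 10-minute blocks: 1, each 17982 frames → 17982.
Remaining 7 whole minutes in the current block: 1800 + 6 × 1798 = 12588 frames.
Within the current minute: 53 × 30 + 16 − 2 = 1604 (labels ;00/;01 skipped at this minute). Total = 17982 + 12588 + 1604 = 32174.

32174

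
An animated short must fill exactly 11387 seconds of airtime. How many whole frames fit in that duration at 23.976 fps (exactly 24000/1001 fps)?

Frames = 11387 × 24000/1001 = 273288000/1001 ≈ 273014.9850.
Complete frames: 273014.

273014 frames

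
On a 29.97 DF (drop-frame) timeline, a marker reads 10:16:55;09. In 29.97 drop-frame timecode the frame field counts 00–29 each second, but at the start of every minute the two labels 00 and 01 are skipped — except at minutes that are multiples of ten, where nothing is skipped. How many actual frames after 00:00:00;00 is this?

Complete 10-minute blocks: 61, each 17982 frames → 1096902.
Remaining 6 whole minutes in the current block: 1800 + 5 × 1798 = 10790 frames.
Within the current minute: 55 × 30 + 9 − 2 = 1657 (labels ;00/;01 skipped at this minute). Total = 1096902 + 10790 + 1657 = 1109349.

1109349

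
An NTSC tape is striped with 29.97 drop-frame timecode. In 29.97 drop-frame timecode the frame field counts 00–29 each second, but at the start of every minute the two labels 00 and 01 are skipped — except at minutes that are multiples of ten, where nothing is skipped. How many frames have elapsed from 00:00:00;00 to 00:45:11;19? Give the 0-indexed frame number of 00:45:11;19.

As if non-drop at 30 labels/s: (0 × 3600 + 45 × 60 + 11) × 30 + 19 = 81349.
Minute boundaries passed: 45; those not divisible by 10: 45 − 4 = 41; dropped labels = 2 × 41 = 82.
Actual frame index = 81349 − 82 = 81267.

81267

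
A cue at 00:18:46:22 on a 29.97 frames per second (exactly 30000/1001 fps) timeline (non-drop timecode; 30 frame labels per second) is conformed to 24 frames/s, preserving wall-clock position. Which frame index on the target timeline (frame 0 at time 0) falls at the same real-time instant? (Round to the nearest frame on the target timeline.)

frame 27069

Source frame index: (0×3600 + 18×60 + 46) × 30 + 22 = 33802.
Real time: 33802 / (30000/1001) = 16917901/15000 s.
Target frame: (16917901/15000) × (24) = 16917901/625 ≈ 27068.642 → 27069.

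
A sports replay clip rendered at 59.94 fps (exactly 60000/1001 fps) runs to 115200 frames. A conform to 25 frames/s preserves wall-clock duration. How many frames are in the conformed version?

48048 frames

Target frames = source frames × (target rate / source rate) = 115200 × (25)/(60000/1001) = 115200 × 1001/2400 = 48048.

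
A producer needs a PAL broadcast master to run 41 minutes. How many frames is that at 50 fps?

41 min = 2460 s.
Frames = 2460 × 50 = 123000.

123000 frames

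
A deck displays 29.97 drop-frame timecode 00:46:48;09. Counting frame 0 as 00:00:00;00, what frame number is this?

As if non-drop at 30 labels/s: (0 × 3600 + 46 × 60 + 48) × 30 + 9 = 84249.
Minute boundaries passed: 46; those not divisible by 10: 46 − 4 = 42; dropped labels = 2 × 42 = 84.
Actual frame index = 84249 − 84 = 84165.

84165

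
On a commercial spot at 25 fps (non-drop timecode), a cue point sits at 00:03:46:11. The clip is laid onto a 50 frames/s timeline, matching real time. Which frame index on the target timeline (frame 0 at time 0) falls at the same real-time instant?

frame 11322

Source frame index: (0×3600 + 3×60 + 46) × 25 + 11 = 5661.
Real time: 5661 / (25) = 5661/25 s.
Target frame: (5661/25) × (50) = 11322.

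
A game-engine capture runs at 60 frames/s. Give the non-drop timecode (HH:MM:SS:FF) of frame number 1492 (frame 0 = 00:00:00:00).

1492 ÷ 60 = 24 full seconds, remainder 52 frames.
24 s = 0 h 0 min 24 s.
Timecode: 00:00:24:52.

00:00:24:52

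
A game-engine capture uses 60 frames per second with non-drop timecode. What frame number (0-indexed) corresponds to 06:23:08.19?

Total seconds to the label: (6 × 3600 + 23 × 60 + 8) = 22988.
Frame index = 22988 × 60 + 19 = 1379299.

frame 1379299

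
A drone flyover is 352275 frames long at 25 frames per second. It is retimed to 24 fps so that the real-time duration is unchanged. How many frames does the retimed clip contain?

338184 frames

Target frames = source frames × (target rate / source rate) = 352275 × (24)/(25) = 352275 × 24/25 = 338184.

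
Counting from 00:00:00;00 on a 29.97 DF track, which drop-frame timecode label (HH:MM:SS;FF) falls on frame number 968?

00:00:32;08

Ten DF minutes hold 17982 frames, so frame 968 lies in block 0 (frames 0–17981) with 968 frames into that block.
The block's first minute is 1800 frames and the rest 1798 each; 968 frames reaches minute 0, so 0 × 18 + 0 × 2 = 0 labels have been skipped so far.
Adding those back, label number 968 + 0 = 968 at 30 labels/s is 32 s + 8 f = 0 h 0 min 32 s frame 8, i.e. 00:00:32;08.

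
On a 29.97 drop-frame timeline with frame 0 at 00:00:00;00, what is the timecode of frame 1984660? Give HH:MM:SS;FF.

Ten DF minutes hold 17982 frames, so frame 1984660 lies in block 110 (frames 1978020–1996001) with 6640 frames into that block.
The block's first minute is 1800 frames and the rest 1798 each; 6640 frames reaches minute 3, so 110 × 18 + 3 × 2 = 1986 labels have been skipped so far.
Adding those back, label number 1984660 + 1986 = 1986646 at 30 labels/s is 66221 s + 16 f = 18 h 23 min 41 s frame 16, i.e. 18:23:41;16.

18:23:41;16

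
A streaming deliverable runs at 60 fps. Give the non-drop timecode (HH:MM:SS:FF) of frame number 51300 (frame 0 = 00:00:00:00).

00:14:15:00

51300 ÷ 60 = 855 full seconds, remainder 0 frames.
855 s = 0 h 14 min 15 s.
Timecode: 00:14:15:00.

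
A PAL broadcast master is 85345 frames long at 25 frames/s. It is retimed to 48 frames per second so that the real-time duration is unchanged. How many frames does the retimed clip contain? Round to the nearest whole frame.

Frames at target rate = 85345 × (48) / (25) = 819312/5 ≈ 163862.400.
Nearest whole frame: 163862.

163862 frames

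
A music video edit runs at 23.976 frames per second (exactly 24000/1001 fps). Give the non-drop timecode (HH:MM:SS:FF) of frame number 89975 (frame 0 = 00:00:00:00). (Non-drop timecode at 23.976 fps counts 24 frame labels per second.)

89975 ÷ 24 = 3748 full seconds, remainder 23 frames.
3748 s = 1 h 2 min 28 s.
Timecode: 01:02:28:23.

01:02:28:23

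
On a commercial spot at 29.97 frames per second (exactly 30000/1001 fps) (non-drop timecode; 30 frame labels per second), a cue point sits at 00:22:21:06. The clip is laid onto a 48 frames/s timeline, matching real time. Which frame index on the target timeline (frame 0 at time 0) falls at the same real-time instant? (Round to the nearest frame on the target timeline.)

frame 64442

Source frame index: (0×3600 + 22×60 + 21) × 30 + 6 = 40236.
Real time: 40236 / (30000/1001) = 3356353/2500 s.
Target frame: (3356353/2500) × (48) = 40276236/625 ≈ 64441.978 → 64442.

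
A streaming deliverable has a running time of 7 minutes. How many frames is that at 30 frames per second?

12600 frames

7 min = 420 s.
Frames = 420 × 30 = 12600.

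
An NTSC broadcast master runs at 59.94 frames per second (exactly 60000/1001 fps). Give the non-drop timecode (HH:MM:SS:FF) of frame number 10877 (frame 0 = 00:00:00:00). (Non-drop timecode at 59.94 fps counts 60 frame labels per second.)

00:03:01:17

10877 ÷ 60 = 181 full seconds, remainder 17 frames.
181 s = 0 h 3 min 1 s.
Timecode: 00:03:01:17.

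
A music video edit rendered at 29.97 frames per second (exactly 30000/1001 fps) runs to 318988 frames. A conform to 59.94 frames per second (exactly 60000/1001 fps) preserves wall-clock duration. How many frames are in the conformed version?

Frames at target rate = 318988 × (60000/1001) / (30000/1001) = 637976.

637976 frames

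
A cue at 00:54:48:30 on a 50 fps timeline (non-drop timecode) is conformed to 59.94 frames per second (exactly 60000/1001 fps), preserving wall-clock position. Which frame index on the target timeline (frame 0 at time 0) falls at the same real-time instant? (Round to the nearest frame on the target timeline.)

frame 197119

Source frame index: (0×3600 + 54×60 + 48) × 50 + 30 = 164430.
Real time: 164430 / (50) = 16443/5 s.
Target frame: (16443/5) × (60000/1001) = 28188000/143 ≈ 197118.881 → 197119.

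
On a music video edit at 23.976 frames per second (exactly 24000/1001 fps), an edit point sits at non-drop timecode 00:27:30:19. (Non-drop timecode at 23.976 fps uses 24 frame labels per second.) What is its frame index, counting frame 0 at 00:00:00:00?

Total seconds to the label: (0 × 3600 + 27 × 60 + 30) = 1650.
Frame index = 1650 × 24 + 19 = 39619.

frame 39619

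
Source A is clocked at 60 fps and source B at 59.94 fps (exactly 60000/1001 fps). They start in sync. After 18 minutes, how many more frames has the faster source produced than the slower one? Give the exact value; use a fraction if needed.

18 min = 1080 s.
A emits 60 × 1080 = 64800 frames; B emits 60000/1001 × 1080 = 64800000/1001.
Difference = 64800/1001 frames (≈ 64.7353); B is behind A.

64800/1001 frames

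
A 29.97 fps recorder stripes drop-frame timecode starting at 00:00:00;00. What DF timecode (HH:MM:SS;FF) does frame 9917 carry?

00:05:30;27

Each 10-minute DF block holds 10 × 60 × 30 − 9 × 2 = 17982 frames. 9917 ÷ 17982 → 0 full blocks, remainder 9917.
Within the partial block the first minute is 1800 frames and each further minute 1798, so 5 further minute boundaries passed. Total skipped labels = 18 × 0 + 2 × 5 = 10.
Non-drop label index = 9917 + 10 = 9927; at 30 labels/s that is 00:05:30:27, i.e. DF 00:05:30;27.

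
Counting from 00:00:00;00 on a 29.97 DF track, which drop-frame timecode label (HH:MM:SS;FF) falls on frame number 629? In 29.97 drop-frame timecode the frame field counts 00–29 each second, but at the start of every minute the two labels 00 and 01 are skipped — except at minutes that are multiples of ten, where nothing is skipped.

Ten DF minutes hold 17982 frames, so frame 629 lies in block 0 (frames 0–17981) with 629 frames into that block.
The block's first minute is 1800 frames and the rest 1798 each; 629 frames reaches minute 0, so 0 × 18 + 0 × 2 = 0 labels have been skipped so far.
Adding those back, label number 629 + 0 = 629 at 30 labels/s is 20 s + 29 f = 0 h 0 min 20 s frame 29, i.e. 00:00:20;29.

00:00:20;29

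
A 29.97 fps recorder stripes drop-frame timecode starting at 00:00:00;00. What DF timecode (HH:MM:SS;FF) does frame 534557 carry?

Ten DF minutes hold 17982 frames, so frame 534557 lies in block 29 (frames 521478–539459) with 13079 frames into that block.
The block's first minute is 1800 frames and the rest 1798 each; 13079 frames reaches minute 7, so 29 × 18 + 7 × 2 = 536 labels have been skipped so far.
Adding those back, label number 534557 + 536 = 535093 at 30 labels/s is 17836 s + 13 f = 4 h 57 min 16 s frame 13, i.e. 04:57:16;13.

04:57:16;13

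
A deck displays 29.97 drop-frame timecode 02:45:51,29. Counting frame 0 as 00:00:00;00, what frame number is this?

298261

As if non-drop at 30 labels/s: (2 × 3600 + 45 × 60 + 51) × 30 + 29 = 298559.
Minute boundaries passed: 165; those not divisible by 10: 165 − 16 = 149; dropped labels = 2 × 149 = 298.
Actual frame index = 298559 − 298 = 298261.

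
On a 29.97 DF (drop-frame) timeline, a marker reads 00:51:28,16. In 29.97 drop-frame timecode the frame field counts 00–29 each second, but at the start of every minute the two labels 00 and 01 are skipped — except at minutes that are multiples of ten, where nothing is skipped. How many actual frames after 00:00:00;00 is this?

92564

Complete 10-minute blocks: 5, each 17982 frames → 89910.
Remaining 1 whole minute in the current block: 1800 + 0 × 1798 = 1800 frames.
Within the current minute: 28 × 30 + 16 − 2 = 854 (labels ;00/;01 skipped at this minute). Total = 89910 + 1800 + 854 = 92564.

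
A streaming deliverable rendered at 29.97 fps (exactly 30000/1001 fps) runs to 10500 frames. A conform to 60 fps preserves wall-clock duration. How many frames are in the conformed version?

21021 frames

Target frames = source frames × (target rate / source rate) = 10500 × (60)/(30000/1001) = 10500 × 1001/500 = 21021.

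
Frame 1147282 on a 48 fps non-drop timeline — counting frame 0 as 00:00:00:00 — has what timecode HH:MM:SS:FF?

1147282 ÷ 48 = 23901 full seconds, remainder 34 frames.
23901 s = 6 h 38 min 21 s.
Timecode: 06:38:21:34.

06:38:21:34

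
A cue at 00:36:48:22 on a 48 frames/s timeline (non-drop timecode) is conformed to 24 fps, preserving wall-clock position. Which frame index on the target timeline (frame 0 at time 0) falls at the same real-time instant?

Source frame index: (0×3600 + 36×60 + 48) × 48 + 22 = 106006.
Real time: 106006 / (48) = 53003/24 s.
Target frame: (53003/24) × (24) = 53003.

frame 53003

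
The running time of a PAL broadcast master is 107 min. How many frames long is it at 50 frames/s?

107 min = 6420 s.
Frames = 6420 × 50 = 321000.

321000 frames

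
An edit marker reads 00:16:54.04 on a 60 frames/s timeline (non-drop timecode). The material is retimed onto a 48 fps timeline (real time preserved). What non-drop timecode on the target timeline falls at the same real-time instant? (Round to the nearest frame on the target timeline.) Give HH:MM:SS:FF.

00:16:54:03

Source frame index: (0×3600 + 16×60 + 54) × 60 + 4 = 60844.
Real time: 60844 / (60) = 15211/15 s.
Target frame: (15211/15) × (48) = 243376/5 ≈ 48675.200 → 48675.
At 48 labels/s: frame 48675 → 00:16:54:03.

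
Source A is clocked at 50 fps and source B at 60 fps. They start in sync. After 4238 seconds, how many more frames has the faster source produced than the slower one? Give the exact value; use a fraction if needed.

A emits 50 × 4238 = 211900 frames; B emits 60 × 4238 = 254280.
Difference = 42380 frames; B is ahead of A.

42380 frames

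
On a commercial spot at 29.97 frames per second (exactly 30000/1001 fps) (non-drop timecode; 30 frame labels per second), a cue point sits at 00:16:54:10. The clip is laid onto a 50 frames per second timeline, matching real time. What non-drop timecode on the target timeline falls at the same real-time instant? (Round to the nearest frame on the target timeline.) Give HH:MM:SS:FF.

Source frame index: (0×3600 + 16×60 + 54) × 30 + 10 = 30430.
Real time: 30430 / (30000/1001) = 3046043/3000 s.
Target frame: (3046043/3000) × (50) = 3046043/60 ≈ 50767.383 → 50767.
At 50 labels/s: frame 50767 → 00:16:55:17.

00:16:55:17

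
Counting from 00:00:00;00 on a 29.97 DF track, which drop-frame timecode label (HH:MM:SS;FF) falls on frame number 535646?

04:57:52;22

Each 10-minute DF block holds 10 × 60 × 30 − 9 × 2 = 17982 frames. 535646 ÷ 17982 → 29 full blocks, remainder 14168.
Within the partial block the first minute is 1800 frames and each further minute 1798, so 7 further minute boundaries passed. Total skipped labels = 18 × 29 + 2 × 7 = 536.
Non-drop label index = 535646 + 536 = 536182; at 30 labels/s that is 04:57:52:22, i.e. DF 04:57:52;22.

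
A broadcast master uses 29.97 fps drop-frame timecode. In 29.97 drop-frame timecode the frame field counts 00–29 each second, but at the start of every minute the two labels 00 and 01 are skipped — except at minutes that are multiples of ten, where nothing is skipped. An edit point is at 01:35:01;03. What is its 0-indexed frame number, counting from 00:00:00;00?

Complete 10-minute blocks: 9, each 17982 frames → 161838.
Remaining 5 whole minutes in the current block: 1800 + 4 × 1798 = 8992 frames.
Within the current minute: 1 × 30 + 3 − 2 = 31 (labels ;00/;01 skipped at this minute). Total = 161838 + 8992 + 31 = 170861.

170861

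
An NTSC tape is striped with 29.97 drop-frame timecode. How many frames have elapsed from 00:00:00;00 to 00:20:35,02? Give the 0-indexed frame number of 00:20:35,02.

37016

As if non-drop at 30 labels/s: (0 × 3600 + 20 × 60 + 35) × 30 + 2 = 37052.
Minute boundaries passed: 20; those not divisible by 10: 20 − 2 = 18; dropped labels = 2 × 18 = 36.
Actual frame index = 37052 − 36 = 37016.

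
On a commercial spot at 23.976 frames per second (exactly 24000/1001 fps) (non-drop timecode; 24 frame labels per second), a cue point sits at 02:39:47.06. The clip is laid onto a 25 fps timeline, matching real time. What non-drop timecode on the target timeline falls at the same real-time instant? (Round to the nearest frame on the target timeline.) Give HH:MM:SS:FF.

02:39:56:21

Source frame index: (2×3600 + 39×60 + 47) × 24 + 6 = 230094.
Real time: 230094 / (24000/1001) = 38387349/4000 s.
Target frame: (38387349/4000) × (25) = 38387349/160 ≈ 239920.931 → 239921.
At 25 labels/s: frame 239921 → 02:39:56:21.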